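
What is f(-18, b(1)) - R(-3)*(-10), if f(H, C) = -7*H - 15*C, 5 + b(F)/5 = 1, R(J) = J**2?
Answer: 516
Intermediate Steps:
b(F) = -20 (b(F) = -25 + 5*1 = -25 + 5 = -20)
f(H, C) = -15*C - 7*H
f(-18, b(1)) - R(-3)*(-10) = (-15*(-20) - 7*(-18)) - 1*(-3)**2*(-10) = (300 + 126) - 1*9*(-10) = 426 - 9*(-10) = 426 + 90 = 516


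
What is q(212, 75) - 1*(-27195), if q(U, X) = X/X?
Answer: 27196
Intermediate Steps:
q(U, X) = 1
q(212, 75) - 1*(-27195) = 1 - 1*(-27195) = 1 + 27195 = 27196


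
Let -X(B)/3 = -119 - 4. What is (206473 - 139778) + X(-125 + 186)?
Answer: 67064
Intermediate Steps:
X(B) = 369 (X(B) = -3*(-119 - 4) = -3*(-123) = 369)
(206473 - 139778) + X(-125 + 186) = (206473 - 139778) + 369 = 66695 + 369 = 67064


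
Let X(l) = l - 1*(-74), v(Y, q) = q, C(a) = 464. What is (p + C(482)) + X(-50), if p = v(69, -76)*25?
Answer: -1412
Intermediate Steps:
X(l) = 74 + l (X(l) = l + 74 = 74 + l)
p = -1900 (p = -76*25 = -1900)
(p + C(482)) + X(-50) = (-1900 + 464) + (74 - 50) = -1436 + 24 = -1412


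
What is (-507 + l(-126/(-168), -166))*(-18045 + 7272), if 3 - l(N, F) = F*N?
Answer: 8176707/2 ≈ 4.0884e+6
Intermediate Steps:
l(N, F) = 3 - F*N
(-507 + l(-126/(-168), -166))*(-18045 + 7272) = (-507 + (3 - 1*(-166)*(-126/(-168))))*(-18045 + 7272) = (-507 + (3 - 1*(-166)*(-126*(-1/168))))*(-10773) = (-507 + (3 - 1*(-166)*¾))*(-10773) = (-507 + (3 + 249/2))*(-10773) = (-507 + 255/2)*(-10773) = -759/2*(-10773) = 8176707/2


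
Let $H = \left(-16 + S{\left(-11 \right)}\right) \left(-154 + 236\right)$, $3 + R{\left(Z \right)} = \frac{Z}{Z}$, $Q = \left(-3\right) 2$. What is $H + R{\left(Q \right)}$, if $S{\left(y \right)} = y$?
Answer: $-2216$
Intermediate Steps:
$Q = -6$
$R{\left(Z \right)} = -2$ ($R{\left(Z \right)} = -3 + \frac{Z}{Z} = -3 + 1 = -2$)
$H = -2214$ ($H = \left(-16 - 11\right) \left(-154 + 236\right) = \left(-27\right) 82 = -2214$)
$H + R{\left(Q \right)} = -2214 - 2 = -2216$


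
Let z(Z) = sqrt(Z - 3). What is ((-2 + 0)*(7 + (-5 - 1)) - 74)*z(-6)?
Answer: -228*I ≈ -228.0*I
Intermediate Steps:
z(Z) = sqrt(-3 + Z)
((-2 + 0)*(7 + (-5 - 1)) - 74)*z(-6) = ((-2 + 0)*(7 + (-5 - 1)) - 74)*sqrt(-3 - 6) = (-2*(7 - 6) - 74)*sqrt(-9) = (-2*1 - 74)*(3*I) = (-2 - 74)*(3*I) = -228*I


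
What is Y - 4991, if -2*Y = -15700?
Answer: 2859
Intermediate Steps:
Y = 7850 (Y = -½*(-15700) = 7850)
Y - 4991 = 7850 - 4991 = 2859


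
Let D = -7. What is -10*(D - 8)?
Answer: 150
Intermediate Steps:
-10*(D - 8) = -10*(-7 - 8) = -10*(-15) = 150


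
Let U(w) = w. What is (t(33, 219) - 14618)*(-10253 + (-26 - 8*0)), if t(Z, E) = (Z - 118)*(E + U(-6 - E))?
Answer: 145016132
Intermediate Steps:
t(Z, E) = 708 - 6*Z (t(Z, E) = (Z - 118)*(E + (-6 - E)) = (-118 + Z)*(-6) = 708 - 6*Z)
(t(33, 219) - 14618)*(-10253 + (-26 - 8*0)) = ((708 - 6*33) - 14618)*(-10253 + (-26 - 8*0)) = ((708 - 198) - 14618)*(-10253 + (-26 + 0)) = (510 - 14618)*(-10253 - 26) = -14108*(-10279) = 145016132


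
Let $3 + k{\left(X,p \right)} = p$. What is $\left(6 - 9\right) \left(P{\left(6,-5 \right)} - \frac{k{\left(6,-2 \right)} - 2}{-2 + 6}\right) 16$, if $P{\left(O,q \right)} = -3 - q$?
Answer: $-180$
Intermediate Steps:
$k{\left(X,p \right)} = -3 + p$
$\left(6 - 9\right) \left(P{\left(6,-5 \right)} - \frac{k{\left(6,-2 \right)} - 2}{-2 + 6}\right) 16 = \left(6 - 9\right) \left(\left(-3 - -5\right) - \frac{\left(-3 - 2\right) - 2}{-2 + 6}\right) 16 = - 3 \left(\left(-3 + 5\right) - \frac{-5 - 2}{4}\right) 16 = - 3 \left(2 - \left(-7\right) \frac{1}{4}\right) 16 = - 3 \left(2 - - \frac{7}{4}\right) 16 = - 3 \left(2 + \frac{7}{4}\right) 16 = \left(-3\right) \frac{15}{4} \cdot 16 = \left(- \frac{45}{4}\right) 16 = -180$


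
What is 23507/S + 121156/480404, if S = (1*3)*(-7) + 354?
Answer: 2833300444/39993633 ≈ 70.844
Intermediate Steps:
S = 333 (S = 3*(-7) + 354 = -21 + 354 = 333)
23507/S + 121156/480404 = 23507/333 + 121156/480404 = 23507*(1/333) + 121156*(1/480404) = 23507/333 + 30289/120101 = 2833300444/39993633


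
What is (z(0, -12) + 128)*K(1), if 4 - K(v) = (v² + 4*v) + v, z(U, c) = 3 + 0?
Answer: -262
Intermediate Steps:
z(U, c) = 3
K(v) = 4 - v² - 5*v (K(v) = 4 - ((v² + 4*v) + v) = 4 - (v² + 5*v) = 4 + (-v² - 5*v) = 4 - v² - 5*v)
(z(0, -12) + 128)*K(1) = (3 + 128)*(4 - 1*1² - 5*1) = 131*(4 - 1*1 - 5) = 131*(4 - 1 - 5) = 131*(-2) = -262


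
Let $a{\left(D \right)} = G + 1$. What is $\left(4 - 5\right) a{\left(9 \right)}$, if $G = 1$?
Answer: $-2$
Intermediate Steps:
$a{\left(D \right)} = 2$ ($a{\left(D \right)} = 1 + 1 = 2$)
$\left(4 - 5\right) a{\left(9 \right)} = \left(4 - 5\right) 2 = \left(-1\right) 2 = -2$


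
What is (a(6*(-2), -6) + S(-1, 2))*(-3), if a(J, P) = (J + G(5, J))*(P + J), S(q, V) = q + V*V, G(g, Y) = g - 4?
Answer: -603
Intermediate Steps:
G(g, Y) = -4 + g
S(q, V) = q + V²
a(J, P) = (1 + J)*(J + P) (a(J, P) = (J + (-4 + 5))*(P + J) = (J + 1)*(J + P) = (1 + J)*(J + P))
(a(6*(-2), -6) + S(-1, 2))*(-3) = ((6*(-2) - 6 + (6*(-2))² + (6*(-2))*(-6)) + (-1 + 2²))*(-3) = ((-12 - 6 + (-12)² - 12*(-6)) + (-1 + 4))*(-3) = ((-12 - 6 + 144 + 72) + 3)*(-3) = (198 + 3)*(-3) = 201*(-3) = -603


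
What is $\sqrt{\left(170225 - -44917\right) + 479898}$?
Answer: $16 \sqrt{2715} \approx 833.69$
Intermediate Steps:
$\sqrt{\left(170225 - -44917\right) + 479898} = \sqrt{\left(170225 + 44917\right) + 479898} = \sqrt{215142 + 479898} = \sqrt{695040} = 16 \sqrt{2715}$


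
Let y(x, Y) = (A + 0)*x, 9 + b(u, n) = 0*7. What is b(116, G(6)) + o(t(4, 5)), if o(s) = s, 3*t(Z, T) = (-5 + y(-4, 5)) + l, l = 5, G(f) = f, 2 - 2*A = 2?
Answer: -9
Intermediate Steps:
A = 0 (A = 1 - ½*2 = 1 - 1 = 0)
b(u, n) = -9 (b(u, n) = -9 + 0*7 = -9 + 0 = -9)
y(x, Y) = 0 (y(x, Y) = (0 + 0)*x = 0*x = 0)
t(Z, T) = 0 (t(Z, T) = ((-5 + 0) + 5)/3 = (-5 + 5)/3 = (⅓)*0 = 0)
b(116, G(6)) + o(t(4, 5)) = -9 + 0 = -9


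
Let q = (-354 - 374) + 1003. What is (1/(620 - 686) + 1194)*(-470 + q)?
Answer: -5122195/22 ≈ -2.3283e+5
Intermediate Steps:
q = 275 (q = -728 + 1003 = 275)
(1/(620 - 686) + 1194)*(-470 + q) = (1/(620 - 686) + 1194)*(-470 + 275) = (1/(-66) + 1194)*(-195) = (-1/66 + 1194)*(-195) = (78803/66)*(-195) = -5122195/22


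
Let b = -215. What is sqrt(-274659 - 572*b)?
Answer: I*sqrt(151679) ≈ 389.46*I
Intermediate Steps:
sqrt(-274659 - 572*b) = sqrt(-274659 - 572*(-215)) = sqrt(-274659 + 122980) = sqrt(-151679) = I*sqrt(151679)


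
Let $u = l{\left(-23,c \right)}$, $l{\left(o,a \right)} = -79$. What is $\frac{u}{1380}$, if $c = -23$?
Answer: $- \frac{79}{1380} \approx -0.057246$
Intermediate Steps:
$u = -79$
$\frac{u}{1380} = - \frac{79}{1380}$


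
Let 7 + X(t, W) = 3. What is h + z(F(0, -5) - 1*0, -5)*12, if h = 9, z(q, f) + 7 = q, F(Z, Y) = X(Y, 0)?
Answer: -123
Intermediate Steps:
X(t, W) = -4 (X(t, W) = -7 + 3 = -4)
F(Z, Y) = -4
z(q, f) = -7 + q
h + z(F(0, -5) - 1*0, -5)*12 = 9 + (-7 + (-4 - 1*0))*12 = 9 + (-7 + (-4 + 0))*12 = 9 + (-7 - 4)*12 = 9 - 11*12 = 9 - 132 = -123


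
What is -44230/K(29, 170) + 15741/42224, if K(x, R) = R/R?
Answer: -1867551779/42224 ≈ -44230.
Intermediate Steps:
K(x, R) = 1
-44230/K(29, 170) + 15741/42224 = -44230/1 + 15741/42224 = -44230*1 + 15741*(1/42224) = -44230 + 15741/42224 = -1867551779/42224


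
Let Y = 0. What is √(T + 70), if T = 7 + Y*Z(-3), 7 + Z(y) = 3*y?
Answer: √77 ≈ 8.7750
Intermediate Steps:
Z(y) = -7 + 3*y
T = 7 (T = 7 + 0*(-7 + 3*(-3)) = 7 + 0*(-7 - 9) = 7 + 0*(-16) = 7 + 0 = 7)
√(T + 70) = √(7 + 70) = √77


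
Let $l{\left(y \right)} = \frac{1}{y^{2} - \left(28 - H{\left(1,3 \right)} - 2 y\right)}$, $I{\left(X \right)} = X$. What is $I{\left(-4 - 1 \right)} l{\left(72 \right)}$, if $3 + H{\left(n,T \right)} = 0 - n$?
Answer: $- \frac{5}{5296} \approx -0.00094411$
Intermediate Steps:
$H{\left(n,T \right)} = -3 - n$ ($H{\left(n,T \right)} = -3 + \left(0 - n\right) = -3 - n$)
$l{\left(y \right)} = \frac{1}{-32 + y^{2} + 2 y}$ ($l{\left(y \right)} = \frac{1}{y^{2} + \left(\left(y + \left(y - 4\right)\right) - 28\right)} = \frac{1}{y^{2} + \left(\left(y + \left(-4 + y\right)\right) - 28\right)} = \frac{1}{y^{2} + \left(\left(-4 + 2 y\right) - 28\right)} = \frac{1}{y^{2} + \left(-32 + 2 y\right)} = \frac{1}{-32 + y^{2} + 2 y}$)
$I{\left(-4 - 1 \right)} l{\left(72 \right)} = \frac{-4 - 1}{-32 + 72^{2} + 2 \cdot 72} = - \frac{5}{-32 + 5184 + 144} = - \frac{5}{5296}$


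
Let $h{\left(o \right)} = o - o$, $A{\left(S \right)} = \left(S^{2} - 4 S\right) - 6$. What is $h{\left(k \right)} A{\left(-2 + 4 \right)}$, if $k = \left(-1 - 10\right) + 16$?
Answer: $0$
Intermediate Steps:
$A{\left(S \right)} = -6 + S^{2} - 4 S$
$k = 5$ ($k = -11 + 16 = 5$)
$h{\left(o \right)} = 0$
$h{\left(k \right)} A{\left(-2 + 4 \right)} = 0 \left(-6 + \left(-2 + 4\right)^{2} - 4 \left(-2 + 4\right)\right) = 0 \left(-6 + 2^{2} - 8\right) = 0 \left(-6 + 4 - 8\right) = 0 \left(-10\right) = 0$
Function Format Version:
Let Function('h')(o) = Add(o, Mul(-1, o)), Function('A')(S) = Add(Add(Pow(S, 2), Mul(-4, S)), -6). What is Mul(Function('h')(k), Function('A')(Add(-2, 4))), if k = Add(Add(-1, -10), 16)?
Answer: 0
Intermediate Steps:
Function('A')(S) = Add(-6, Pow(S, 2), Mul(-4, S))
k = 5 (k = Add(-11, 16) = 5)
Function('h')(o) = 0
Mul(Function('h')(k), Function('A')(Add(-2, 4))) = Mul(0, Add(-6, Pow(Add(-2, 4), 2), Mul(-4, Add(-2, 4)))) = Mul(0, Add(-6, Pow(2, 2), Mul(-4, 2))) = Mul(0, Add(-6, 4, -8)) = Mul(0, -10) = 0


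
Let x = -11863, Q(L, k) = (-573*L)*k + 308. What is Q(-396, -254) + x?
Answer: -57646187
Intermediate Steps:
Q(L, k) = 308 - 573*L*k (Q(L, k) = -573*L*k + 308 = 308 - 573*L*k)
Q(-396, -254) + x = (308 - 573*(-396)*(-254)) - 11863 = (308 - 57634632) - 11863 = -57634324 - 11863 = -57646187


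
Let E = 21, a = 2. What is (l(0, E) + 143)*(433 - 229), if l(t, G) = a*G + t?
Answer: 37740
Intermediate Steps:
l(t, G) = t + 2*G (l(t, G) = 2*G + t = t + 2*G)
(l(0, E) + 143)*(433 - 229) = ((0 + 2*21) + 143)*(433 - 229) = ((0 + 42) + 143)*204 = (42 + 143)*204 = 185*204 = 37740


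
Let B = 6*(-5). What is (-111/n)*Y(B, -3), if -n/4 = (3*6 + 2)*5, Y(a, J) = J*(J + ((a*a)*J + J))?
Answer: 450549/200 ≈ 2252.7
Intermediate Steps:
B = -30
Y(a, J) = J*(2*J + J*a²) (Y(a, J) = J*(J + (a²*J + J)) = J*(J + (J*a² + J)) = J*(J + (J + J*a²)) = J*(2*J + J*a²))
n = -400 (n = -4*(3*6 + 2)*5 = -4*(18 + 2)*5 = -80*5 = -4*100 = -400)
(-111/n)*Y(B, -3) = (-111/(-400))*((-3)²*(2 + (-30)²)) = (-111*(-1/400))*(9*(2 + 900)) = 111*(9*902)/400 = (111/400)*8118 = 450549/200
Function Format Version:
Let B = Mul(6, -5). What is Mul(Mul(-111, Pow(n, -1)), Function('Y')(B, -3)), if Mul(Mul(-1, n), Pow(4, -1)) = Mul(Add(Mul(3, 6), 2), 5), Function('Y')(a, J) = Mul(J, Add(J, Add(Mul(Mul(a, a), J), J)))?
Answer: Rational(450549, 200) ≈ 2252.7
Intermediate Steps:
B = -30
Function('Y')(a, J) = Mul(J, Add(Mul(2, J), Mul(J, Pow(a, 2)))) (Function('Y')(a, J) = Mul(J, Add(J, Add(Mul(Pow(a, 2), J), J))) = Mul(J, Add(J, Add(Mul(J, Pow(a, 2)), J))) = Mul(J, Add(J, Add(J, Mul(J, Pow(a, 2))))) = Mul(J, Add(Mul(2, J), Mul(J, Pow(a, 2)))))
n = -400 (n = Mul(-4, Mul(Add(Mul(3, 6), 2), 5)) = Mul(-4, Mul(Add(18, 2), 5)) = Mul(-4, Mul(20, 5)) = Mul(-4, 100) = -400)
Mul(Mul(-111, Pow(n, -1)), Function('Y')(B, -3)) = Mul(Mul(-111, Pow(-400, -1)), Mul(Pow(-3, 2), Add(2, Pow(-30, 2)))) = Mul(Mul(-111, Rational(-1, 400)), Mul(9, Add(2, 900))) = Mul(Rational(111, 400), Mul(9, 902)) = Mul(Rational(111, 400), 8118) = Rational(450549, 200)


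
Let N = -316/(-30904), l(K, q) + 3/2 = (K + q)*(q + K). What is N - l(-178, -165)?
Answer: -454472253/3863 ≈ -1.1765e+5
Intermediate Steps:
l(K, q) = -3/2 + (K + q)² (l(K, q) = -3/2 + (K + q)*(q + K) = -3/2 + (K + q)*(K + q) = -3/2 + (K + q)²)
N = 79/7726 (N = -316*(-1/30904) = 79/7726 ≈ 0.010225)
N - l(-178, -165) = 79/7726 - (-3/2 + (-178 - 165)²) = 79/7726 - (-3/2 + (-343)²) = 79/7726 - (-3/2 + 117649) = 79/7726 - 1*235295/2 = 79/7726 - 235295/2 = -454472253/3863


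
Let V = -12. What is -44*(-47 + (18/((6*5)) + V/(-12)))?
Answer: 9988/5 ≈ 1997.6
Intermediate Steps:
-44*(-47 + (18/((6*5)) + V/(-12))) = -44*(-47 + (18/((6*5)) - 12/(-12))) = -44*(-47 + (18/30 - 12*(-1/12))) = -44*(-47 + (18*(1/30) + 1)) = -44*(-47 + (⅗ + 1)) = -44*(-47 + 8/5) = -44*(-227/5) = 9988/5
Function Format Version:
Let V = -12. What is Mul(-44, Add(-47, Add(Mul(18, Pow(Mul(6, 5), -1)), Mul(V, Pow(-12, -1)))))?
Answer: Rational(9988, 5) ≈ 1997.6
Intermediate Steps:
Mul(-44, Add(-47, Add(Mul(18, Pow(Mul(6, 5), -1)), Mul(V, Pow(-12, -1))))) = Mul(-44, Add(-47, Add(Mul(18, Pow(Mul(6, 5), -1)), Mul(-12, Pow(-12, -1))))) = Mul(-44, Add(-47, Add(Mul(18, Pow(30, -1)), Mul(-12, Rational(-1, 12))))) = Mul(-44, Add(-47, Add(Mul(18, Rational(1, 30)), 1))) = Mul(-44, Add(-47, Add(Rational(3, 5), 1))) = Mul(-44, Add(-47, Rational(8, 5))) = Mul(-44, Rational(-227, 5)) = Rational(9988, 5)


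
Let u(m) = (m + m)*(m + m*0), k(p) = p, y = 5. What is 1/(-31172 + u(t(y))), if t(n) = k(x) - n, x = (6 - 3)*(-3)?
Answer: -1/30780 ≈ -3.2489e-5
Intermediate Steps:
x = -9 (x = 3*(-3) = -9)
t(n) = -9 - n
u(m) = 2*m**2 (u(m) = (2*m)*(m + 0) = (2*m)*m = 2*m**2)
1/(-31172 + u(t(y))) = 1/(-31172 + 2*(-9 - 1*5)**2) = 1/(-31172 + 2*(-9 - 5)**2) = 1/(-31172 + 2*(-14)**2) = 1/(-31172 + 2*196) = 1/(-31172 + 392) = 1/(-30780) = -1/30780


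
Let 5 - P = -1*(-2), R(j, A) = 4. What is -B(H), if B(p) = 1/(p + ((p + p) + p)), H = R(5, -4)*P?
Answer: -1/48 ≈ -0.020833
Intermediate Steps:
P = 3 (P = 5 - (-1)*(-2) = 5 - 1*2 = 5 - 2 = 3)
H = 12 (H = 4*3 = 12)
B(p) = 1/(4*p) (B(p) = 1/(p + (2*p + p)) = 1/(p + 3*p) = 1/(4*p))
-B(H) = -1/(4*12) = -1*1/48 = -1/48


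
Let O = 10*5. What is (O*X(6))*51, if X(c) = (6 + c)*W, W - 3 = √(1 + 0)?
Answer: 122400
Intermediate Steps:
O = 50
W = 4 (W = 3 + √(1 + 0) = 3 + √1 = 3 + 1 = 4)
X(c) = 24 + 4*c (X(c) = (6 + c)*4 = 24 + 4*c)
(O*X(6))*51 = (50*(24 + 4*6))*51 = (50*(24 + 24))*51 = (50*48)*51 = 2400*51 = 122400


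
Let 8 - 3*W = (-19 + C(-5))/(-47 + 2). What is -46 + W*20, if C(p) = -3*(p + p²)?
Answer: -118/27 ≈ -4.3704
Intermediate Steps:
C(p) = -3*p - 3*p²
W = 281/135 (W = 8/3 - (-19 - 3*(-5)*(1 - 5))/(3*(-47 + 2)) = 8/3 - (-19 - 3*(-5)*(-4))/(3*(-45)) = 8/3 - (-19 - 60)*(-1)/(3*45) = 8/3 - (-79)*(-1)/(3*45) = 8/3 - ⅓*79/45 = 8/3 - 79/135 = 281/135 ≈ 2.0815)
-46 + W*20 = -46 + (281/135)*20 = -46 + 1124/27 = -118/27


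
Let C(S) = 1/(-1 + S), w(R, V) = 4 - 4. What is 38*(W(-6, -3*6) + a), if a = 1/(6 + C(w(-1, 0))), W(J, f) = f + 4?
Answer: -2622/5 ≈ -524.40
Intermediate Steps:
w(R, V) = 0
W(J, f) = 4 + f
a = 1/5 (a = 1/(6 + 1/(-1 + 0)) = 1/(6 + 1/(-1)) = 1/(6 - 1) = 1/5 ≈ 0.20000)
38*(W(-6, -3*6) + a) = 38*((4 - 3*6) + 1/5) = 38*((4 - 18) + 1/5) = 38*(-14 + 1/5) = 38*(-69/5) = -2622/5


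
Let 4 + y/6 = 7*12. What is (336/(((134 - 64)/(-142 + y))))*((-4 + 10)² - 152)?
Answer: -940992/5 ≈ -1.8820e+5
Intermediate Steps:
y = 480 (y = -24 + 6*(7*12) = -24 + 6*84 = -24 + 504 = 480)
(336/(((134 - 64)/(-142 + y))))*((-4 + 10)² - 152) = (336/(((134 - 64)/(-142 + 480))))*((-4 + 10)² - 152) = (336/((70/338)))*(6² - 152) = (336/((70*(1/338))))*(36 - 152) = (336/(35/169))*(-116) = (336*(169/35))*(-116) = (8112/5)*(-116) = -940992/5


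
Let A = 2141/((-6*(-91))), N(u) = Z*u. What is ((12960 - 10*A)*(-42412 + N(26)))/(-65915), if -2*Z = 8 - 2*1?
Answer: 4282233250/514137 ≈ 8329.0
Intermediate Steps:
Z = -3 (Z = -(8 - 2*1)/2 = -(8 - 2)/2 = -½*6 = -3)
N(u) = -3*u
A = 2141/546 ≈ 3.9212
((12960 - 10*A)*(-42412 + N(26)))/(-65915) = ((12960 - 10*2141/546)*(-42412 - 3*26))/(-65915) = ((12960 - 10705/273)*(-42412 - 78))*(-1/65915) = ((3527375/273)*(-42490))*(-1/65915) = -21411166250/39*(-1/65915) = 4282233250/514137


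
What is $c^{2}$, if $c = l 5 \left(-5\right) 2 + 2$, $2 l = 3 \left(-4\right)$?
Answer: $91204$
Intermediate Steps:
$l = -6$ ($l = \frac{3 \left(-4\right)}{2} = \frac{1}{2} \left(-12\right) = -6$)
$c = 302$ ($c = - 6 \cdot 5 \left(-5\right) 2 + 2 = - 6 \left(\left(-25\right) 2\right) + 2 = \left(-6\right) \left(-50\right) + 2 = 300 + 2 = 302$)
$c^{2} = 302^{2} = 91204$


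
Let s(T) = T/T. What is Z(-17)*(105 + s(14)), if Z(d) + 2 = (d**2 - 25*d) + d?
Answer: 73670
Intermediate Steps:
s(T) = 1
Z(d) = -2 + d**2 - 24*d (Z(d) = -2 + ((d**2 - 25*d) + d) = -2 + (d**2 - 24*d) = -2 + d**2 - 24*d)
Z(-17)*(105 + s(14)) = (-2 + (-17)**2 - 24*(-17))*(105 + 1) = (-2 + 289 + 408)*106 = 695*106 = 73670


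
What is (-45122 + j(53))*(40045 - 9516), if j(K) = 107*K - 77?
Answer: -1206750312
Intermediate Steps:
j(K) = -77 + 107*K
(-45122 + j(53))*(40045 - 9516) = (-45122 + (-77 + 107*53))*(40045 - 9516) = (-45122 + (-77 + 5671))*30529 = (-45122 + 5594)*30529 = -39528*30529 = -1206750312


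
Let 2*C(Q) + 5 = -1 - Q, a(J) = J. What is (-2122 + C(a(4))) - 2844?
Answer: -4971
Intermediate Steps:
C(Q) = -3 - Q/2 (C(Q) = -5/2 + (-1 - Q)/2 = -5/2 + (-½ - Q/2) = -3 - Q/2)
(-2122 + C(a(4))) - 2844 = (-2122 + (-3 - ½*4)) - 2844 = (-2122 + (-3 - 2)) - 2844 = (-2122 - 5) - 2844 = -2127 - 2844 = -4971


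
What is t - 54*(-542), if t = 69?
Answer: 29337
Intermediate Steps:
t - 54*(-542) = 69 - 54*(-542) = 69 + 29268 = 29337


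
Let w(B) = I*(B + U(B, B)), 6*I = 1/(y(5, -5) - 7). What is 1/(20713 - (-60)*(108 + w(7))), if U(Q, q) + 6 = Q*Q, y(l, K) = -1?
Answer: 2/54261 ≈ 3.6859e-5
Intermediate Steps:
U(Q, q) = -6 + Q**2 (U(Q, q) = -6 + Q*Q = -6 + Q**2)
I = -1/48 (I = 1/(6*(-1 - 7)) = (1/6)/(-8) = (1/6)*(-1/8) = -1/48 ≈ -0.020833)
w(B) = 1/8 - B/48 - B**2/48 (w(B) = -(B + (-6 + B**2))/48 = -(-6 + B + B**2)/48 = 1/8 - B/48 - B**2/48)
1/(20713 - (-60)*(108 + w(7))) = 1/(20713 - (-60)*(108 + (1/8 - 1/48*7 - 1/48*7**2))) = 1/(20713 - (-60)*(108 + (1/8 - 7/48 - 1/48*49))) = 1/(20713 - (-60)*(108 + (1/8 - 7/48 - 49/48))) = 1/(20713 - (-60)*(108 - 25/24)) = 1/(20713 - (-60)*2567/24) = 1/(20713 - 1*(-12835/2)) = 1/(20713 + 12835/2) = 1/(54261/2) = 2/54261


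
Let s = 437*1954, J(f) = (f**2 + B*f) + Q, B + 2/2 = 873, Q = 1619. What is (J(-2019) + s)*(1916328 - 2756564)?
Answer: -2664648829160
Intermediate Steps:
B = 872 (B = -1 + 873 = 872)
J(f) = 1619 + f**2 + 872*f (J(f) = (f**2 + 872*f) + 1619 = 1619 + f**2 + 872*f)
s = 853898
(J(-2019) + s)*(1916328 - 2756564) = ((1619 + (-2019)**2 + 872*(-2019)) + 853898)*(1916328 - 2756564) = ((1619 + 4076361 - 1760568) + 853898)*(-840236) = (2317412 + 853898)*(-840236) = 3171310*(-840236) = -2664648829160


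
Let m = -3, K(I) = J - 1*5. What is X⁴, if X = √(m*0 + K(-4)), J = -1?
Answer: 36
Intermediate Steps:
K(I) = -6 (K(I) = -1 - 1*5 = -1 - 5 = -6)
X = I*√6 (X = √(-3*0 - 6) = √(0 - 6) = √(-6) = I*√6 ≈ 2.4495*I)
X⁴ = (I*√6)⁴ = 36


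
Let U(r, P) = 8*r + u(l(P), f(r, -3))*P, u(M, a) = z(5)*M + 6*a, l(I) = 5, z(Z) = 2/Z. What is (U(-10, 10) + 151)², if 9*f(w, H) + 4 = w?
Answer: 49/9 ≈ 5.4444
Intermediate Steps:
f(w, H) = -4/9 + w/9
u(M, a) = 6*a + 2*M/5 (u(M, a) = (2/5)*M + 6*a = (2*(⅕))*M + 6*a = 2*M/5 + 6*a = 6*a + 2*M/5)
U(r, P) = 8*r + P*(-⅔ + 2*r/3) (U(r, P) = 8*r + (6*(-4/9 + r/9) + (⅖)*5)*P = 8*r + ((-8/3 + 2*r/3) + 2)*P = 8*r + (-⅔ + 2*r/3)*P = 8*r + P*(-⅔ + 2*r/3))
(U(-10, 10) + 151)² = ((8*(-10) + (⅔)*10*(-1 - 10)) + 151)² = ((-80 + (⅔)*10*(-11)) + 151)² = ((-80 - 220/3) + 151)² = (-460/3 + 151)² = (-7/3)² = 49/9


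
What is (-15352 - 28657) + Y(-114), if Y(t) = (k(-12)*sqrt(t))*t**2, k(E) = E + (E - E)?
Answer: -44009 - 155952*I*sqrt(114) ≈ -44009.0 - 1.6651e+6*I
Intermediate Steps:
k(E) = E (k(E) = E + 0 = E)
Y(t) = -12*t**(5/2) (Y(t) = (-12*sqrt(t))*t**2 = -12*t**(5/2))
(-15352 - 28657) + Y(-114) = (-15352 - 28657) - 155952*I*sqrt(114) = -44009 - 155952*I*sqrt(114)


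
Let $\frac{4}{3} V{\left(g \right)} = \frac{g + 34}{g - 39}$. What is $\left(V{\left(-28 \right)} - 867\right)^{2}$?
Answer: $\frac{13499418969}{17956} \approx 7.5181 \cdot 10^{5}$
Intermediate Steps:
$V{\left(g \right)} = \frac{3 \left(34 + g\right)}{4 \left(-39 + g\right)}$ ($V{\left(g \right)} = \frac{3 \frac{g + 34}{g - 39}}{4} = \frac{3 \frac{34 + g}{-39 + g}}{4} = \frac{3 \left(34 + g\right)}{4 \left(-39 + g\right)}$)
$\left(V{\left(-28 \right)} - 867\right)^{2} = \left(\frac{3 \left(34 - 28\right)}{4 \left(-39 - 28\right)} - 867\right)^{2} = \left(\frac{3}{4} \frac{1}{-67} \cdot 6 - 867\right)^{2} = \left(\frac{3}{4} \left(- \frac{1}{67}\right) 6 - 867\right)^{2} = \left(- \frac{9}{134} - 867\right)^{2} = \left(- \frac{116187}{134}\right)^{2} = \frac{13499418969}{17956}$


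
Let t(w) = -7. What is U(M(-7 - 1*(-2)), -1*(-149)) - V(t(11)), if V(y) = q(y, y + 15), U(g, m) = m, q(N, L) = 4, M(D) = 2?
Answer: 145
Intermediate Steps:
V(y) = 4
U(M(-7 - 1*(-2)), -1*(-149)) - V(t(11)) = -1*(-149) - 1*4 = 149 - 4 = 145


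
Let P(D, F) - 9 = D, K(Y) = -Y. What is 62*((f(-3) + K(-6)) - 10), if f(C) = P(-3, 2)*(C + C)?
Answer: -2480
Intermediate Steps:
P(D, F) = 9 + D
f(C) = 12*C (f(C) = (9 - 3)*(C + C) = 6*(2*C) = 12*C)
62*((f(-3) + K(-6)) - 10) = 62*((12*(-3) - 1*(-6)) - 10) = 62*((-36 + 6) - 10) = 62*(-30 - 10) = 62*(-40) = -2480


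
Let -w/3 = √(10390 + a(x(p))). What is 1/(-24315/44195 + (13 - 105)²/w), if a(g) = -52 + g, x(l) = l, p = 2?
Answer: 1000024086105/1398707125985119 - 991912085016*√2585/1398707125985119 ≈ -0.035341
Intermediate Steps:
w = -6*√2585 (w = -3*√(10390 + (-52 + 2)) = -3*√(10390 - 50) = -6*√2585 ≈ -305.06)
1/(-24315/44195 + (13 - 105)²/w) = 1/(-24315/44195 + (13 - 105)²/((-6*√2585))) = 1/(-24315*1/44195 + (-92)²*(-√2585/15510)) = 1/(-4863/8839 + 8464*(-√2585/15510)) = 1/(-4863/8839 - 4232*√2585/7755)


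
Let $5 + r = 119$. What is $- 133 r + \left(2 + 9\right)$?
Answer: $-15151$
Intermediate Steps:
$r = 114$ ($r = -5 + 119 = 114$)
$- 133 r + \left(2 + 9\right) = \left(-133\right) 114 + \left(2 + 9\right) = -15162 + 11 = -15151$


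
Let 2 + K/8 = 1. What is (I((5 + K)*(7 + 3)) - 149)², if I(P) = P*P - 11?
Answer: 547600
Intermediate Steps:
K = -8 (K = -16 + 8*1 = -16 + 8 = -8)
I(P) = -11 + P² (I(P) = P² - 11 = -11 + P²)
(I((5 + K)*(7 + 3)) - 149)² = ((-11 + ((5 - 8)*(7 + 3))²) - 149)² = ((-11 + (-3*10)²) - 149)² = ((-11 + (-30)²) - 149)² = ((-11 + 900) - 149)² = (889 - 149)² = 740² = 547600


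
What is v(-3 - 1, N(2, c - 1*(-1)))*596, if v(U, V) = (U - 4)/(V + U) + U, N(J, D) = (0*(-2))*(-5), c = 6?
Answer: -1192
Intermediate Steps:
N(J, D) = 0 (N(J, D) = 0*(-5) = 0)
v(U, V) = U + (-4 + U)/(U + V) (v(U, V) = (-4 + U)/(U + V) + U = U + (-4 + U)/(U + V))
v(-3 - 1, N(2, c - 1*(-1)))*596 = ((-4 + (-3 - 1) + (-3 - 1)**2 + (-3 - 1)*0)/((-3 - 1) + 0))*596 = ((-4 - 4 + (-4)**2 - 4*0)/(-4 + 0))*596 = ((-4 - 4 + 16 + 0)/(-4))*596 = -1/4*8*596 = -2*596 = -1192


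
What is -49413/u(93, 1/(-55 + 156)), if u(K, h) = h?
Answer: -4990713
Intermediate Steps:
-49413/u(93, 1/(-55 + 156)) = -49413/(1/(-55 + 156)) = -49413/(1/101) = -49413/1/101 = -49413*101 = -4990713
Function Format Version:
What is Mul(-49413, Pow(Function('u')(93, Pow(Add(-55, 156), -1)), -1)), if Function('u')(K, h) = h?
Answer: -4990713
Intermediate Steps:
Mul(-49413, Pow(Function('u')(93, Pow(Add(-55, 156), -1)), -1)) = Mul(-49413, Pow(Pow(Add(-55, 156), -1), -1)) = Mul(-49413, Pow(Pow(101, -1), -1)) = Mul(-49413, Pow(Rational(1, 101), -1)) = Mul(-49413, 101) = -4990713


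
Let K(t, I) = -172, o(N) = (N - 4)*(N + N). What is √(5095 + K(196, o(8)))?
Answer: 3*√547 ≈ 70.164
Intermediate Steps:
o(N) = 2*N*(-4 + N) (o(N) = (-4 + N)*(2*N) = 2*N*(-4 + N))
√(5095 + K(196, o(8))) = √(5095 - 172) = √4923 = 3*√547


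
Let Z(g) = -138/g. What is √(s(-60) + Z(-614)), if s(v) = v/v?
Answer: 2*√28858/307 ≈ 1.1067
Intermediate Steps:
s(v) = 1
√(s(-60) + Z(-614)) = √(1 - 138/(-614)) = √(1 - 138*(-1/614)) = √(1 + 69/307) = √(376/307) = 2*√28858/307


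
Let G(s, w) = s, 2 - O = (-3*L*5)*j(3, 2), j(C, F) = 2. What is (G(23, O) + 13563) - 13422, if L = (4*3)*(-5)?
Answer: 164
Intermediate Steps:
L = -60 (L = 12*(-5) = -60)
O = -1798 (O = 2 - (-(-180)*5)*2 = 2 - (-3*(-300))*2 = 2 - 900*2 = 2 - 1*1800 = 2 - 1800 = -1798)
(G(23, O) + 13563) - 13422 = (23 + 13563) - 13422 = 13586 - 13422 = 164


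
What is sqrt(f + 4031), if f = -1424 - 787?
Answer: 2*sqrt(455) ≈ 42.661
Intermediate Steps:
f = -2211
sqrt(f + 4031) = sqrt(-2211 + 4031) = sqrt(1820) = 2*sqrt(455)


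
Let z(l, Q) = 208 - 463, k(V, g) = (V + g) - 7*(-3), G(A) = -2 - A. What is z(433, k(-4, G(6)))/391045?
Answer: -51/78209 ≈ -0.00065210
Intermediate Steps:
k(V, g) = 21 + V + g (k(V, g) = (V + g) + 21 = 21 + V + g)
z(l, Q) = -255
z(433, k(-4, G(6)))/391045 = -255/391045 = -255*1/391045 = -51/78209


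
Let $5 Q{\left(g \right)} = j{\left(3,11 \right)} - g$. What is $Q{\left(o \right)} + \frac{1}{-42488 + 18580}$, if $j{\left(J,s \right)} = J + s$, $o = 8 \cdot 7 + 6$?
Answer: $- \frac{1147589}{119540} \approx -9.6$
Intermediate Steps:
$o = 62$ ($o = 56 + 6 = 62$)
$Q{\left(g \right)} = \frac{14}{5} - \frac{g}{5}$ ($Q{\left(g \right)} = \frac{\left(3 + 11\right) - g}{5} = \frac{14 - g}{5} = \frac{14}{5} - \frac{g}{5}$)
$Q{\left(o \right)} + \frac{1}{-42488 + 18580} = \left(\frac{14}{5} - \frac{62}{5}\right) + \frac{1}{-42488 + 18580} = \left(\frac{14}{5} - \frac{62}{5}\right) + \frac{1}{-23908} = - \frac{48}{5} - \frac{1}{23908} = - \frac{1147589}{119540}$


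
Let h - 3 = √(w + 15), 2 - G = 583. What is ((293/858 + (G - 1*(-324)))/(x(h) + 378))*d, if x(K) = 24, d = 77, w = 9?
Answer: -1541491/31356 ≈ -49.161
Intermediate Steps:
G = -581 (G = 2 - 1*583 = 2 - 583 = -581)
h = 3 + 2*√6 (h = 3 + √(9 + 15) = 3 + √24 = 3 + 2*√6 ≈ 7.8990)
((293/858 + (G - 1*(-324)))/(x(h) + 378))*d = ((293/858 + (-581 - 1*(-324)))/(24 + 378))*77 = ((293*(1/858) + (-581 + 324))/402)*77 = ((293/858 - 257)*(1/402))*77 = -220213/858*1/402*77 = -220213/344916*77 = -1541491/31356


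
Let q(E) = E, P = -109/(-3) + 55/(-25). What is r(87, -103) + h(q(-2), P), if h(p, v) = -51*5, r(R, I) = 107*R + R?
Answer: 9141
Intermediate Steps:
P = 512/15 (P = -109*(-⅓) + 55*(-1/25) = 109/3 - 11/5 = 512/15 ≈ 34.133)
r(R, I) = 108*R
h(p, v) = -255
r(87, -103) + h(q(-2), P) = 108*87 - 255 = 9396 - 255 = 9141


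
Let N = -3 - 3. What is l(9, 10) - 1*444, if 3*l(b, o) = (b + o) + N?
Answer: -1319/3 ≈ -439.67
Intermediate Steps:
N = -6
l(b, o) = -2 + b/3 + o/3 (l(b, o) = ((b + o) - 6)/3 = (-6 + b + o)/3 = -2 + b/3 + o/3)
l(9, 10) - 1*444 = (-2 + (⅓)*9 + (⅓)*10) - 1*444 = (-2 + 3 + 10/3) - 444 = 13/3 - 444 = -1319/3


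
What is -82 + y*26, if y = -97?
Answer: -2604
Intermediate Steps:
-82 + y*26 = -82 - 97*26 = -82 - 2522 = -2604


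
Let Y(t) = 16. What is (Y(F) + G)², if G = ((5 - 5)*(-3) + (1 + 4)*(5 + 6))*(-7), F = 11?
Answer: 136161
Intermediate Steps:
G = -385 (G = (0*(-3) + 5*11)*(-7) = (0 + 55)*(-7) = 55*(-7) = -385)
(Y(F) + G)² = (16 - 385)² = (-369)² = 136161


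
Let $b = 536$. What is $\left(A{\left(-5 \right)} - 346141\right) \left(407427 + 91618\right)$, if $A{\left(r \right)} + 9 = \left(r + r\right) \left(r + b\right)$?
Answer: $-175394355700$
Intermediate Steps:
$A{\left(r \right)} = -9 + 2 r \left(536 + r\right)$ ($A{\left(r \right)} = -9 + \left(r + r\right) \left(r + 536\right) = -9 + 2 r \left(536 + r\right)$)
$\left(A{\left(-5 \right)} - 346141\right) \left(407427 + 91618\right) = \left(\left(-9 + 2 \left(-5\right)^{2} + 1072 \left(-5\right)\right) - 346141\right) \left(407427 + 91618\right) = \left(\left(-9 + 2 \cdot 25 - 5360\right) - 346141\right) 499045 = \left(\left(-9 + 50 - 5360\right) - 346141\right) 499045 = \left(-5319 - 346141\right) 499045 = \left(-351460\right) 499045 = -175394355700$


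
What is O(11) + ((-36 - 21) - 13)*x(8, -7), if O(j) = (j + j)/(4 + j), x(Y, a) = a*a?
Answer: -51428/15 ≈ -3428.5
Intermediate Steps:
x(Y, a) = a**2
O(j) = 2*j/(4 + j) (O(j) = (2*j)/(4 + j) = 2*j/(4 + j))
O(11) + ((-36 - 21) - 13)*x(8, -7) = 2*11/(4 + 11) + ((-36 - 21) - 13)*(-7)**2 = 2*11/15 + (-57 - 13)*49 = 2*11*(1/15) - 70*49 = 22/15 - 3430 = -51428/15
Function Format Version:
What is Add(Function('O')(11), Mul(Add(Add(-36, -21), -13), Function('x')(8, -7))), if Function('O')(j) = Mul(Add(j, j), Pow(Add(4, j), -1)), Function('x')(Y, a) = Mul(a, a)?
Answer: Rational(-51428, 15) ≈ -3428.5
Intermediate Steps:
Function('x')(Y, a) = Pow(a, 2)
Function('O')(j) = Mul(2, j, Pow(Add(4, j), -1)) (Function('O')(j) = Mul(Mul(2, j), Pow(Add(4, j), -1)) = Mul(2, j, Pow(Add(4, j), -1)))
Add(Function('O')(11), Mul(Add(Add(-36, -21), -13), Function('x')(8, -7))) = Add(Mul(2, 11, Pow(Add(4, 11), -1)), Mul(Add(Add(-36, -21), -13), Pow(-7, 2))) = Add(Mul(2, 11, Pow(15, -1)), Mul(Add(-57, -13), 49)) = Add(Mul(2, 11, Rational(1, 15)), Mul(-70, 49)) = Add(Rational(22, 15), -3430) = Rational(-51428, 15)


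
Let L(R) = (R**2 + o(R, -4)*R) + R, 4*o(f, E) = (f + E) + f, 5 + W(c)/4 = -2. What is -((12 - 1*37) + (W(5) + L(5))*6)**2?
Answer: -1024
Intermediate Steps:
W(c) = -28 (W(c) = -20 + 4*(-2) = -20 - 8 = -28)
o(f, E) = f/2 + E/4 (o(f, E) = ((f + E) + f)/4 = ((E + f) + f)/4 = (E + 2*f)/4 = f/2 + E/4)
L(R) = R + R**2 + R*(-1 + R/2) (L(R) = (R**2 + (R/2 + (1/4)*(-4))*R) + R = (R**2 + (R/2 - 1)*R) + R = (R**2 + (-1 + R/2)*R) + R = (R**2 + R*(-1 + R/2)) + R = R + R**2 + R*(-1 + R/2))
-((12 - 1*37) + (W(5) + L(5))*6)**2 = -((12 - 1*37) + (-28 + (3/2)*5**2)*6)**2 = -((12 - 37) + (-28 + (3/2)*25)*6)**2 = -(-25 + (-28 + 75/2)*6)**2 = -(-25 + (19/2)*6)**2 = -(-25 + 57)**2 = -1*32**2 = -1*1024 = -1024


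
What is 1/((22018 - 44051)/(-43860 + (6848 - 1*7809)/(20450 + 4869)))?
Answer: 1110492301/557853527 ≈ 1.9907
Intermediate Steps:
1/((22018 - 44051)/(-43860 + (6848 - 1*7809)/(20450 + 4869))) = 1/(-22033/(-43860 + (6848 - 7809)/25319)) = 1/(-22033/(-43860 - 961*1/25319)) = 1/(-22033/(-43860 - 961/25319)) = 1/(-22033/(-1110492301/25319)) = 1/(-22033*(-25319/1110492301)) = 1/(557853527/1110492301) = 1110492301/557853527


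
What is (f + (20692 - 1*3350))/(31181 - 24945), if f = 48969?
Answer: 66311/6236 ≈ 10.634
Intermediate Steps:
(f + (20692 - 1*3350))/(31181 - 24945) = (48969 + (20692 - 1*3350))/(31181 - 24945) = (48969 + (20692 - 3350))/6236 = (48969 + 17342)*(1/6236) = 66311*(1/6236) = 66311/6236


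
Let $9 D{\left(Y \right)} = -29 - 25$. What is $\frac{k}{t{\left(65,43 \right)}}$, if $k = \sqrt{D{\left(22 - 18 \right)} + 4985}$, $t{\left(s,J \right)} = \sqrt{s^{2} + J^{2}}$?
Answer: $\frac{\sqrt{30242446}}{6074} \approx 0.90539$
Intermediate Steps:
$D{\left(Y \right)} = -6$ ($D{\left(Y \right)} = \frac{-29 - 25}{9} = \frac{1}{9} \left(-54\right) = -6$)
$t{\left(s,J \right)} = \sqrt{J^{2} + s^{2}}$
$k = \sqrt{4979}$ ($k = \sqrt{-6 + 4985} = \sqrt{4979} \approx 70.562$)
$\frac{k}{t{\left(65,43 \right)}} = \frac{\sqrt{4979}}{\sqrt{43^{2} + 65^{2}}} = \frac{\sqrt{4979}}{\sqrt{1849 + 4225}} = \frac{\sqrt{4979}}{\sqrt{6074}} = \sqrt{4979} \frac{\sqrt{6074}}{6074} = \frac{\sqrt{30242446}}{6074}$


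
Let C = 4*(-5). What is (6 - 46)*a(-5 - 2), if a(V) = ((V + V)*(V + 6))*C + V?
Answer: 11480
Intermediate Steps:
C = -20
a(V) = V - 40*V*(6 + V) (a(V) = ((V + V)*(V + 6))*(-20) + V = ((2*V)*(6 + V))*(-20) + V = (2*V*(6 + V))*(-20) + V = -40*V*(6 + V) + V = V - 40*V*(6 + V))
(6 - 46)*a(-5 - 2) = (6 - 46)*(-(-5 - 2)*(239 + 40*(-5 - 2))) = -(-40)*(-7)*(239 + 40*(-7)) = -(-40)*(-7)*(239 - 280) = -(-40)*(-7)*(-41) = -40*(-287) = 11480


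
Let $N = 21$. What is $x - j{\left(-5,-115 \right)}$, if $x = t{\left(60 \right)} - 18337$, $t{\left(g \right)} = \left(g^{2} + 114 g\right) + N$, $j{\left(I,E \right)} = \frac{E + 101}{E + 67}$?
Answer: $- \frac{189031}{24} \approx -7876.3$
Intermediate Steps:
$j{\left(I,E \right)} = \frac{101 + E}{67 + E}$
$t{\left(g \right)} = 21 + g^{2} + 114 g$ ($t{\left(g \right)} = \left(g^{2} + 114 g\right) + 21 = 21 + g^{2} + 114 g$)
$x = -7876$ ($x = \left(21 + 60^{2} + 114 \cdot 60\right) - 18337 = \left(21 + 3600 + 6840\right) - 18337 = 10461 - 18337 = -7876$)
$x - j{\left(-5,-115 \right)} = -7876 - \frac{101 - 115}{67 - 115} = -7876 - \frac{1}{-48} \left(-14\right) = -7876 - \left(- \frac{1}{48}\right) \left(-14\right) = -7876 - \frac{7}{24} = - \frac{189031}{24}$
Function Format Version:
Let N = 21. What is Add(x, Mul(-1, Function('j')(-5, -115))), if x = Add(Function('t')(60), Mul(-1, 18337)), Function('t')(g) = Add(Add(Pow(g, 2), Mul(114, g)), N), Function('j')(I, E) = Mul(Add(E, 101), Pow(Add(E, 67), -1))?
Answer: Rational(-189031, 24) ≈ -7876.3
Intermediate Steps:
Function('j')(I, E) = Mul(Pow(Add(67, E), -1), Add(101, E)) (Function('j')(I, E) = Mul(Add(101, E), Pow(Add(67, E), -1)) = Mul(Pow(Add(67, E), -1), Add(101, E)))
Function('t')(g) = Add(21, Pow(g, 2), Mul(114, g)) (Function('t')(g) = Add(Add(Pow(g, 2), Mul(114, g)), 21) = Add(21, Pow(g, 2), Mul(114, g)))
x = -7876 (x = Add(Add(21, Pow(60, 2), Mul(114, 60)), Mul(-1, 18337)) = Add(Add(21, 3600, 6840), -18337) = Add(10461, -18337) = -7876)
Add(x, Mul(-1, Function('j')(-5, -115))) = Add(-7876, Mul(-1, Mul(Pow(Add(67, -115), -1), Add(101, -115)))) = Add(-7876, Mul(-1, Mul(Pow(-48, -1), -14))) = Add(-7876, Mul(-1, Mul(Rational(-1, 48), -14))) = Add(-7876, Mul(-1, Rational(7, 24))) = Add(-7876, Rational(-7, 24)) = Rational(-189031, 24)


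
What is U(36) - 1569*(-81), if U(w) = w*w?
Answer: 128385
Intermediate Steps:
U(w) = w²
U(36) - 1569*(-81) = 36² - 1569*(-81) = 1296 + 127089 = 128385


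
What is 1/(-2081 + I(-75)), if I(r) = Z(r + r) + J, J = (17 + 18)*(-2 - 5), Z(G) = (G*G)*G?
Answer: -1/3377326 ≈ -2.9609e-7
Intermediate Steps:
Z(G) = G³ (Z(G) = G²*G = G³)
J = -245 (J = 35*(-7) = -245)
I(r) = -245 + 8*r³ (I(r) = (r + r)³ - 245 = (2*r)³ - 245 = 8*r³ - 245 = -245 + 8*r³)
1/(-2081 + I(-75)) = 1/(-2081 + (-245 + 8*(-75)³)) = 1/(-2081 + (-245 + 8*(-421875))) = 1/(-2081 + (-245 - 3375000)) = 1/(-2081 - 3375245) = 1/(-3377326) = -1/3377326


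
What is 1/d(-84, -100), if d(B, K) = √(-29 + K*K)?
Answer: √59/767 ≈ 0.010015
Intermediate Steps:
d(B, K) = √(-29 + K²)
1/d(-84, -100) = 1/(√(-29 + (-100)²)) = 1/(√(-29 + 10000)) = 1/(√9971) = 1/(13*√59) = √59/767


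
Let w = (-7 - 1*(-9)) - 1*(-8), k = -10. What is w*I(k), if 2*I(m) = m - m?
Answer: 0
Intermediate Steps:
I(m) = 0 (I(m) = (m - m)/2 = (½)*0 = 0)
w = 10 (w = (-7 + 9) + 8 = 2 + 8 = 10)
w*I(k) = 10*0 = 0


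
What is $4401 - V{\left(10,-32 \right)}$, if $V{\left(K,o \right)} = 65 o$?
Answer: $6481$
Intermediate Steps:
$4401 - V{\left(10,-32 \right)} = 4401 - 65 \left(-32\right) = 4401 - -2080 = 4401 + 2080 = 6481$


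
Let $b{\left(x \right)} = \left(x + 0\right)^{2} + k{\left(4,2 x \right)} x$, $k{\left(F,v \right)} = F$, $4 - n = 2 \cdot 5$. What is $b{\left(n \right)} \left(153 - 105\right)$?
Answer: $576$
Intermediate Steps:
$n = -6$ ($n = 4 - 2 \cdot 5 = 4 - 10 = -6$)
$b{\left(x \right)} = x^{2} + 4 x$ ($b{\left(x \right)} = \left(x + 0\right)^{2} + 4 x = x^{2} + 4 x$)
$b{\left(n \right)} \left(153 - 105\right) = - 6 \left(4 - 6\right) \left(153 - 105\right) = \left(-6\right) \left(-2\right) 48 = 12 \cdot 48 = 576$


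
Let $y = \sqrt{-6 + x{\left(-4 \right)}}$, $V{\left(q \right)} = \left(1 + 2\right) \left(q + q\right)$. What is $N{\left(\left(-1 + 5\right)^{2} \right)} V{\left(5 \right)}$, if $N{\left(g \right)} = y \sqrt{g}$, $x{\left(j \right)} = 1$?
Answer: $120 i \sqrt{5} \approx 268.33 i$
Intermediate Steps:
$V{\left(q \right)} = 6 q$ ($V{\left(q \right)} = 3 \cdot 2 q = 6 q$)
$y = i \sqrt{5}$ ($y = \sqrt{-6 + 1} = \sqrt{-5} = i \sqrt{5} \approx 2.2361 i$)
$N{\left(g \right)} = i \sqrt{5} \sqrt{g}$
$N{\left(\left(-1 + 5\right)^{2} \right)} V{\left(5 \right)} = i \sqrt{5} \sqrt{\left(-1 + 5\right)^{2}} \cdot 6 \cdot 5 = i \sqrt{5} \sqrt{4^{2}} \cdot 30 = i \sqrt{5} \sqrt{16} \cdot 30 = i \sqrt{5} \cdot 4 \cdot 30 = 4 i \sqrt{5} \cdot 30 = 120 i \sqrt{5}$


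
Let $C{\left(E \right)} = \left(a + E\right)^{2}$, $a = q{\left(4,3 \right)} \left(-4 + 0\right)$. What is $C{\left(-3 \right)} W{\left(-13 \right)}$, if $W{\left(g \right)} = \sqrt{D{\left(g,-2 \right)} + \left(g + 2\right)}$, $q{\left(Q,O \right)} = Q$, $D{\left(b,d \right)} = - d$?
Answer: $1083 i \approx 1083.0 i$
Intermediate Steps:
$a = -16$ ($a = 4 \left(-4 + 0\right) = 4 \left(-4\right) = -16$)
$W{\left(g \right)} = \sqrt{4 + g}$ ($W{\left(g \right)} = \sqrt{\left(-1\right) \left(-2\right) + \left(g + 2\right)} = \sqrt{2 + \left(2 + g\right)} = \sqrt{4 + g}$)
$C{\left(E \right)} = \left(-16 + E\right)^{2}$
$C{\left(-3 \right)} W{\left(-13 \right)} = \left(-16 - 3\right)^{2} \sqrt{4 - 13} = \left(-19\right)^{2} \sqrt{-9} = 361 \cdot 3 i = 1083 i$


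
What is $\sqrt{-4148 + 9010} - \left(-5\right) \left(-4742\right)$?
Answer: $-23710 + \sqrt{4862} \approx -23640.0$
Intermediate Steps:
$\sqrt{-4148 + 9010} - \left(-5\right) \left(-4742\right) = \sqrt{4862} - 23710 = -23710 + \sqrt{4862}$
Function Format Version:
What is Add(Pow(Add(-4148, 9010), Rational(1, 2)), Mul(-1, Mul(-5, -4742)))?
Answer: Add(-23710, Pow(4862, Rational(1, 2))) ≈ -23640.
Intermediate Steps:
Add(Pow(Add(-4148, 9010), Rational(1, 2)), Mul(-1, Mul(-5, -4742))) = Add(Pow(4862, Rational(1, 2)), Mul(-1, 23710)) = Add(Pow(4862, Rational(1, 2)), -23710) = Add(-23710, Pow(4862, Rational(1, 2)))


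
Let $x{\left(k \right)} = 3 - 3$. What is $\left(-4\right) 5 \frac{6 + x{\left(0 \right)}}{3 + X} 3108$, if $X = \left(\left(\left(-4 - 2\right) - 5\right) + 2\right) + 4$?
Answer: $186480$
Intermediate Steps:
$x{\left(k \right)} = 0$ ($x{\left(k \right)} = 3 - 3 = 0$)
$X = -5$ ($X = \left(\left(\left(-4 - 2\right) - 5\right) + 2\right) + 4 = \left(\left(-6 - 5\right) + 2\right) + 4 = \left(-11 + 2\right) + 4 = -9 + 4 = -5$)
$\left(-4\right) 5 \frac{6 + x{\left(0 \right)}}{3 + X} 3108 = \left(-4\right) 5 \frac{6 + 0}{3 - 5} \cdot 3108 = - 20 \frac{6}{-2} \cdot 3108 = - 20 \cdot 6 \left(- \frac{1}{2}\right) 3108 = \left(-20\right) \left(-3\right) 3108 = 60 \cdot 3108 = 186480$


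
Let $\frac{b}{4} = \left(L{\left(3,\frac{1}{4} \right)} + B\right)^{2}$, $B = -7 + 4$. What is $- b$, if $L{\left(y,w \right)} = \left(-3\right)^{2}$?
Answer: $-144$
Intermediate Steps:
$L{\left(y,w \right)} = 9$
$B = -3$
$b = 144$ ($b = 4 \left(9 - 3\right)^{2} = 4 \cdot 6^{2} = 4 \cdot 36 = 144$)
$- b = \left(-1\right) 144 = -144$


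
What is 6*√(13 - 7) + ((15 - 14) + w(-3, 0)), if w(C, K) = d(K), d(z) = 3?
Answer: 4 + 6*√6 ≈ 18.697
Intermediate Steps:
w(C, K) = 3
6*√(13 - 7) + ((15 - 14) + w(-3, 0)) = 6*√(13 - 7) + ((15 - 14) + 3) = 6*√6 + (1 + 3) = 6*√6 + 4 = 4 + 6*√6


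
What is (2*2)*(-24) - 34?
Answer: -130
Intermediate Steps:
(2*2)*(-24) - 34 = 4*(-24) - 34 = -96 - 34 = -130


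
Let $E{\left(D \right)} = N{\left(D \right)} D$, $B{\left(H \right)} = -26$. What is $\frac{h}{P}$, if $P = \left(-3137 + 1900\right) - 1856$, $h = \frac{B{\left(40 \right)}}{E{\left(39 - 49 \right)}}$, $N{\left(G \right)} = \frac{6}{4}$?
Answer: $- \frac{26}{46395} \approx -0.0005604$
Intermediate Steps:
$N{\left(G \right)} = \frac{3}{2}$ ($N{\left(G \right)} = 6 \cdot \frac{1}{4} = \frac{3}{2}$)
$E{\left(D \right)} = \frac{3 D}{2}$
$h = \frac{26}{15}$ ($h = - \frac{26}{\frac{3}{2} \left(39 - 49\right)} = - \frac{26}{\frac{3}{2} \left(-10\right)} = - \frac{26}{-15} = \left(-26\right) \left(- \frac{1}{15}\right) = \frac{26}{15} \approx 1.7333$)
$P = -3093$ ($P = -1237 - 1856 = -3093$)
$\frac{h}{P} = \frac{26}{15 \left(-3093\right)} = \frac{26}{15} \left(- \frac{1}{3093}\right) = - \frac{26}{46395}$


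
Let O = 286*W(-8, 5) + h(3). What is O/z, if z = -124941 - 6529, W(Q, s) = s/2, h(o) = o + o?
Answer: -721/131470 ≈ -0.0054841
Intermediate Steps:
h(o) = 2*o
W(Q, s) = s/2 (W(Q, s) = s*(½) = s/2)
z = -131470
O = 721 (O = 286*((½)*5) + 2*3 = 286*(5/2) + 6 = 715 + 6 = 721)
O/z = 721/(-131470) = 721*(-1/131470) = -721/131470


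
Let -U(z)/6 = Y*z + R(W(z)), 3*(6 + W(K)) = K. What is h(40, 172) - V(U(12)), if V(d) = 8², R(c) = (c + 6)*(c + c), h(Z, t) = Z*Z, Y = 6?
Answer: 1536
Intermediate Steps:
h(Z, t) = Z²
W(K) = -6 + K/3
R(c) = 2*c*(6 + c) (R(c) = (6 + c)*(2*c) = 2*c*(6 + c))
U(z) = -36*z - 4*z*(-6 + z/3) (U(z) = -6*(6*z + 2*(-6 + z/3)*(6 + (-6 + z/3))) = -6*(6*z + 2*(-6 + z/3)*(z/3)) = -6*(6*z + 2*z*(-6 + z/3)/3) = -36*z - 4*z*(-6 + z/3))
V(d) = 64
h(40, 172) - V(U(12)) = 40² - 1*64 = 1600 - 64 = 1536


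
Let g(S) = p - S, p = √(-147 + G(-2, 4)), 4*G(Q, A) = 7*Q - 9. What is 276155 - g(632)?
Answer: 276787 - I*√611/2 ≈ 2.7679e+5 - 12.359*I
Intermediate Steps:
G(Q, A) = -9/4 + 7*Q/4 (G(Q, A) = (7*Q - 9)/4 = (-9 + 7*Q)/4 = -9/4 + 7*Q/4)
p = I*√611/2 (p = √(-147 + (-9/4 + (7/4)*(-2))) = √(-147 + (-9/4 - 7/2)) = √(-147 - 23/4) = √(-611/4) = I*√611/2 ≈ 12.359*I)
g(S) = -S + I*√611/2 (g(S) = I*√611/2 - S = -S + I*√611/2)
276155 - g(632) = 276155 - (-1*632 + I*√611/2) = 276155 - (-632 + I*√611/2) = 276155 + (632 - I*√611/2) = 276787 - I*√611/2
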